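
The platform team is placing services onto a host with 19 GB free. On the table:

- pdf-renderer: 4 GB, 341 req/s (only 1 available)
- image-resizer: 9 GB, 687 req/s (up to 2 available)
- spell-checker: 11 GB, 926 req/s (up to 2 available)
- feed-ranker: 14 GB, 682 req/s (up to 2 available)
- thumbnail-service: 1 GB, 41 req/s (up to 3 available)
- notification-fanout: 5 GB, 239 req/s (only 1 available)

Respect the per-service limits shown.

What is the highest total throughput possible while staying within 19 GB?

1415

Greedy by ratio would take pdf-renderer + spell-checker + 3×thumbnail-service: 18 GB used, total 1390.
Dropping pdf-renderer and spell-checker and 2×thumbnail-service frees 17 GB; slotting in 2×image-resizer (18 GB) lifts the total to 1415 at 19 GB.
That's the maximum — no swap from here does better than 1415.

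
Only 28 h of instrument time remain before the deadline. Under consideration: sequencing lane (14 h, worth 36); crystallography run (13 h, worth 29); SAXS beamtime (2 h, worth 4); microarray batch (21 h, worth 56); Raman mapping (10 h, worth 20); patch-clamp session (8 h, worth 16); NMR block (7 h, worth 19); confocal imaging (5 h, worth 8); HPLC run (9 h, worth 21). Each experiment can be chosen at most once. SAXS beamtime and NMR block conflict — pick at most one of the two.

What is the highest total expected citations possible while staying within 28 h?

Density check — NMR block 2.71, microarray batch 2.67, sequencing lane 2.57, HPLC run 2.33 are the best per h.
Microarray batch + NMR block uses 28 of the 28 h and totals 75.
Next best is SAXS beamtime + microarray batch + confocal imaging at 68 (28 h) — short by 7.

75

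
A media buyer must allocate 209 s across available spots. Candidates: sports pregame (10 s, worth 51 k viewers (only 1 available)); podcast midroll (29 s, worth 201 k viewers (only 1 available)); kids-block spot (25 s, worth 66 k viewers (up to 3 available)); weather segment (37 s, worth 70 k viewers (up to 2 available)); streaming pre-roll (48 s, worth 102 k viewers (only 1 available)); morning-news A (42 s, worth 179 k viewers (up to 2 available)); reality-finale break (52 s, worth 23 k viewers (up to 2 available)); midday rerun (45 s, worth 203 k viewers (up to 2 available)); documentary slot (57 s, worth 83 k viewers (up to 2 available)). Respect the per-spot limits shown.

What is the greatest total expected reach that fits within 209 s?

Density check — podcast midroll 6.93, sports pregame 5.10, midday rerun 4.51 are the best per s.
The ratio heuristic lands on sports pregame + podcast midroll + kids-block spot + morning-news A + 2×midday rerun (903) but leaves 13 s idle.
The 35 s tied up in sports pregame and kids-block spot is better spent on morning-news A — total rises to 965 (203 s).
No other feasible combination exceeds 965.

965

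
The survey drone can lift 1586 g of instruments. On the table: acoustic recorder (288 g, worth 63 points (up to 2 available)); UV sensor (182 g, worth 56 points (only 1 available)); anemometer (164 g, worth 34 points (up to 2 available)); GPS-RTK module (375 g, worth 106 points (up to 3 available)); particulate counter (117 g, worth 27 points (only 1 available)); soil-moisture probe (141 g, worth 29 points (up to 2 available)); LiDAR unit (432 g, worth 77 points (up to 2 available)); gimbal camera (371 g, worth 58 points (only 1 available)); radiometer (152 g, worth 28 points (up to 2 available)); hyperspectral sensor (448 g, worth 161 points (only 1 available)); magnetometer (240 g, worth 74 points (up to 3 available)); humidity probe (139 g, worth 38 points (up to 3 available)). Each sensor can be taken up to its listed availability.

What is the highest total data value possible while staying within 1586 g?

497

Taking the top-ratio sensors first gives UV sensor + hyperspectral sensor + 3×magnetometer + humidity probe for 477 (1489 g).
Dropping UV sensor frees 182 g; slotting in 2×humidity probe (278 g) lifts the total to 497 at 1585 g.
Every other selection either busts 1586 g or exceeds an availability limit or fails to beat 497.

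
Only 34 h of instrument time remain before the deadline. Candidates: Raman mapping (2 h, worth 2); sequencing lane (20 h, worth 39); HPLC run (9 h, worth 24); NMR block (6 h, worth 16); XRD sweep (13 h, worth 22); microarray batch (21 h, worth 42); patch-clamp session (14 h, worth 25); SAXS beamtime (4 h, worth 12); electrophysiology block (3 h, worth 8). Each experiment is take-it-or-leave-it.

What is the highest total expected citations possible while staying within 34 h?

78

Taking the top-ratio experiments first gives Raman mapping + HPLC run + NMR block + SAXS beamtime + electrophysiology block for 62 (24 h).
The 11 h tied up in Raman mapping and NMR block and electrophysiology block is better spent on microarray batch — total rises to 78 (34 h).
NMR block + microarray batch + SAXS beamtime + electrophysiology block (34 h) also reaches 78 — a tie, but nothing goes higher.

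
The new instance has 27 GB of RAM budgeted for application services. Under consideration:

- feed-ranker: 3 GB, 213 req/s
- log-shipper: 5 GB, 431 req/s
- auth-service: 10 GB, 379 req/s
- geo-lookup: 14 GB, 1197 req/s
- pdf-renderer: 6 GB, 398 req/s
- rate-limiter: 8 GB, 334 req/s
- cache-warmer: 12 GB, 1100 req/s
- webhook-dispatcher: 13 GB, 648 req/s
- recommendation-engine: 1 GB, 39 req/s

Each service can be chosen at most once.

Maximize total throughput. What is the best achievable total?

By throughput per GB: cache-warmer 91.67, log-shipper 86.20, geo-lookup 85.50, feed-ranker 71.00 lead.
Greedy by ratio would take feed-ranker + log-shipper + pdf-renderer + cache-warmer + recommendation-engine: 27 GB used, total 2181.
The 14 GB tied up in feed-ranker and log-shipper and pdf-renderer is better spent on geo-lookup — total rises to 2336 (27 GB).

2336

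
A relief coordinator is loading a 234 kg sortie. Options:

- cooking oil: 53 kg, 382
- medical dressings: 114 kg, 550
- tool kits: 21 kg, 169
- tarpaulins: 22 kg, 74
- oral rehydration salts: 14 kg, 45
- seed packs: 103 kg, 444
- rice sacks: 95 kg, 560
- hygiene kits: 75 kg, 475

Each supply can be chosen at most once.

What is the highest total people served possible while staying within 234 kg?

By people served per kg: tool kits 8.05, cooking oil 7.21, hygiene kits 6.33, rice sacks 5.89 lead.
The ratio heuristic lands on cooking oil + tool kits + tarpaulins + oral rehydration salts + hygiene kits (1145) but leaves 49 kg idle.
Replace tool kits and tarpaulins and oral rehydration salts with rice sacks: the trade gains 272 net, giving 1417 at 223 kg.

1417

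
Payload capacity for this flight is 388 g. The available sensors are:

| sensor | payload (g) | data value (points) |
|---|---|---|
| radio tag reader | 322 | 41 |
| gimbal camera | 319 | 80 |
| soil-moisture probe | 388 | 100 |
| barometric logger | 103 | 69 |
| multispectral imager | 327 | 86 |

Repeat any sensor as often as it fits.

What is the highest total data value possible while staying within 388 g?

3×barometric logger uses 309 of the 388 g and totals 207.
That's the maximum — no swap from here does better than 207.

207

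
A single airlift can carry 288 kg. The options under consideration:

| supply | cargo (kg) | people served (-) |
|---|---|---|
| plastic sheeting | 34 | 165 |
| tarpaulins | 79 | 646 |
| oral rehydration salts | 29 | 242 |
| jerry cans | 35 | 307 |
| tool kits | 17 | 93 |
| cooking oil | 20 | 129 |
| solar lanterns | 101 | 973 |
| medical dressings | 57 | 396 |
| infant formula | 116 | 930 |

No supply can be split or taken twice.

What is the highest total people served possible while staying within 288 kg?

2452

The ratio heuristic lands on tarpaulins + oral rehydration salts + jerry cans + tool kits + cooking oil + solar lanterns (2390) but leaves 7 kg idle.
Dropping tarpaulins and tool kits and cooking oil frees 116 kg; slotting in infant formula (116 kg) lifts the total to 2452 at 281 kg.
Runner-up tarpaulins + oral rehydration salts + jerry cans + tool kits + cooking oil + solar lanterns tops out at 2390.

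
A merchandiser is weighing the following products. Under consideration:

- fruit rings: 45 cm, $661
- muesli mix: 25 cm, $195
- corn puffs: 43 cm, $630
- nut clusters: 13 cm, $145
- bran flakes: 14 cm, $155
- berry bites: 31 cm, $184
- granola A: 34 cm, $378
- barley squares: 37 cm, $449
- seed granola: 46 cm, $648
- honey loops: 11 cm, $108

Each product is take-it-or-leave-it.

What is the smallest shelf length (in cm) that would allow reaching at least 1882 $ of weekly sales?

Minimise cm subject to total weekly sales ≥ 1882.
fruit rings + corn puffs + seed granola reaches 1939 using 134 cm.
No combination under 134 cm hits 1882.

134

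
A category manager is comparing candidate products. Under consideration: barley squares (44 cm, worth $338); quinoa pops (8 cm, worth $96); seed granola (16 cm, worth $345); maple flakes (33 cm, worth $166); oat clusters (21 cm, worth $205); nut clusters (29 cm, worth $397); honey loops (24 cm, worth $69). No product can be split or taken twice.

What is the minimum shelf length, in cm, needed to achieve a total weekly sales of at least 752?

53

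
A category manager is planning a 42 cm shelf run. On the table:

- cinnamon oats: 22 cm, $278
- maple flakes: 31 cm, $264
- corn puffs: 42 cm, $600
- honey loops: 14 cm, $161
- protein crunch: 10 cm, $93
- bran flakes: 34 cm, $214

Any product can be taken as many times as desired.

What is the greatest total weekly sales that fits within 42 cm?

Taking corn puffs: 42 cm used, 600 in weekly sales.
Every other selection either busts 42 cm or fails to beat 600.

600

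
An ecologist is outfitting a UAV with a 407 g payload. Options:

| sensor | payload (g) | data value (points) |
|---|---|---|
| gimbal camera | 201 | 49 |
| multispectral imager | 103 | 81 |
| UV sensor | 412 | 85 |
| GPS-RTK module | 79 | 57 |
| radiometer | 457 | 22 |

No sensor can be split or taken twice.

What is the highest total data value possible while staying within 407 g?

187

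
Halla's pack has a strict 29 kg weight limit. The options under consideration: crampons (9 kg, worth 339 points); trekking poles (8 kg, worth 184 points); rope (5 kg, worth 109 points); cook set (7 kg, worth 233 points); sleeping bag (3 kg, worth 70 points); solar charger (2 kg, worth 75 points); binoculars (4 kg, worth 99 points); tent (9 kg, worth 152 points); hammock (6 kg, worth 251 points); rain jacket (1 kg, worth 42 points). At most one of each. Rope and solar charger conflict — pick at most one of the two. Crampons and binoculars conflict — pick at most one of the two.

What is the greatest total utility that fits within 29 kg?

Density check — rain jacket 42.00, hammock 41.83, crampons 37.67, solar charger 37.50 are the best per kg.
Crampons + cook set + sleeping bag + solar charger + hammock + rain jacket uses 28 of the 29 kg and totals 1010.
The closest alternative, crampons + rope + cook set + hammock + rain jacket, reaches only 974.

1010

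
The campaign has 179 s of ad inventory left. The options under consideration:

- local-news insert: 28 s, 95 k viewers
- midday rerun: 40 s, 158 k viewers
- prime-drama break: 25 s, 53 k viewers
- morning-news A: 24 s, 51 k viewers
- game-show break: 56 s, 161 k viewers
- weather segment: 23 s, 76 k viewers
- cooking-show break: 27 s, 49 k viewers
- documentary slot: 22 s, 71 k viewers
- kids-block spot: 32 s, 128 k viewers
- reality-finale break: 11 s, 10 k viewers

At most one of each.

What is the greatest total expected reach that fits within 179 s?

618

Taking the top-ratio spots first gives local-news insert + midday rerun + morning-news A + weather segment + documentary slot + kids-block spot for 579 (169 s).
Replace morning-news A and documentary slot with game-show break: the trade gains 39 net, giving 618 at 179 s.
Nothing else within 179 s beats 618.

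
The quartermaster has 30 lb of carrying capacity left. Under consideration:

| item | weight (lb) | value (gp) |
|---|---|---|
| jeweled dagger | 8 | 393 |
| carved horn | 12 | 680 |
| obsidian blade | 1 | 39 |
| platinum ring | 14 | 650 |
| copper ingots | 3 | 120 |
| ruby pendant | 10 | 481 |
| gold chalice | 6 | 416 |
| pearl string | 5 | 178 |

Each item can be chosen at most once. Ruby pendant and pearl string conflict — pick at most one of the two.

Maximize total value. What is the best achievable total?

By value per lb: gold chalice 69.33, carved horn 56.67, jeweled dagger 49.12, ruby pendant 48.10 lead.
Taking jeweled dagger + carved horn + obsidian blade + copper ingots + gold chalice: 30 lb used, 1648 in value.
Every other selection either busts 30 lb or breaks a pairing rule or fails to beat 1648.

1648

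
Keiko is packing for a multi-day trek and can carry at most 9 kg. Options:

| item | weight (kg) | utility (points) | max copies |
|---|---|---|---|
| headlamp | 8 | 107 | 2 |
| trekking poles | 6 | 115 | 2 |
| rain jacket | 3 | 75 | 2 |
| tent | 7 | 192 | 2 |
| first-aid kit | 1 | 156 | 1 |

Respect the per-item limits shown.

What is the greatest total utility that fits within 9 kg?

348

Best packing: tent + first-aid kit — 8 kg, 348 total.
Every other selection either busts 9 kg or exceeds an availability limit or fails to beat 348.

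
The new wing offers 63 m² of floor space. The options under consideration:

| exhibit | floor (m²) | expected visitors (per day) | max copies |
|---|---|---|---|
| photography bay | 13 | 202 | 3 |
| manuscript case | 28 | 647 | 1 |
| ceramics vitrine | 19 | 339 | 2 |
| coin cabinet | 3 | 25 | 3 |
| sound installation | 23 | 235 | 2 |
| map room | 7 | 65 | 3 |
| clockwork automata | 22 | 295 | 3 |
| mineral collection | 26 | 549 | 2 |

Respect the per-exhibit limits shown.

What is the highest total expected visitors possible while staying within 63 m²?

Greedy by ratio would take manuscript case + map room + mineral collection: 61 m² used, total 1261.
The 7 m² tied up in map room is better spent on 3×coin cabinet — total rises to 1271 (63 m²).
Nothing else within 63 m² beats 1271.

1271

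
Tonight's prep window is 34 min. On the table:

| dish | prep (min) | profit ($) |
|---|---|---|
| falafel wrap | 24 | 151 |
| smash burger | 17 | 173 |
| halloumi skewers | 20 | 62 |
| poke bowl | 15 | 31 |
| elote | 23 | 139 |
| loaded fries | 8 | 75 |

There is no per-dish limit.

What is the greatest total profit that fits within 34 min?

346

The ratio ordering already packs tightly: 2×smash burger, 34 min, 346.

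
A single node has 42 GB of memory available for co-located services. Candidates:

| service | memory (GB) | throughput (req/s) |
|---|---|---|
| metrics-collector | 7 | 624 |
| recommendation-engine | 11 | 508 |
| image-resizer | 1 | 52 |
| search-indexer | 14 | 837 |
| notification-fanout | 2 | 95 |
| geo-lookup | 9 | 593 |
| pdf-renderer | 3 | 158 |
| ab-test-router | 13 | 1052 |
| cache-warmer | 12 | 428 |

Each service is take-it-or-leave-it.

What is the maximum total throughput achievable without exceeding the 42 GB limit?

By throughput per GB: metrics-collector 89.14, ab-test-router 80.92, geo-lookup 65.89 lead.
Filling by ratio: metrics-collector + image-resizer + notification-fanout + geo-lookup + pdf-renderer + ab-test-router for 2574, with 7 GB left unused.
Dropping image-resizer and pdf-renderer frees 4 GB; slotting in recommendation-engine (11 GB) lifts the total to 2872 at 42 GB.
Next best is metrics-collector + recommendation-engine + image-resizer + geo-lookup + ab-test-router at 2829 (41 GB) — short by 43.

2872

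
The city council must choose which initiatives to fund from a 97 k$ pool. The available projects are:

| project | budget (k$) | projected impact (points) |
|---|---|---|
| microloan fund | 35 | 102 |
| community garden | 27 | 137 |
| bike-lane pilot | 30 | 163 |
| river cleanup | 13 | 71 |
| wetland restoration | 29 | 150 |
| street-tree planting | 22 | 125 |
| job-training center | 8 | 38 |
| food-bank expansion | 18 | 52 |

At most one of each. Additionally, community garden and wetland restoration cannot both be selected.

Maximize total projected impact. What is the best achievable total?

The ratio ordering already packs tightly: bike-lane pilot + river cleanup + wetland restoration + street-tree planting, 94 k$, 509.

509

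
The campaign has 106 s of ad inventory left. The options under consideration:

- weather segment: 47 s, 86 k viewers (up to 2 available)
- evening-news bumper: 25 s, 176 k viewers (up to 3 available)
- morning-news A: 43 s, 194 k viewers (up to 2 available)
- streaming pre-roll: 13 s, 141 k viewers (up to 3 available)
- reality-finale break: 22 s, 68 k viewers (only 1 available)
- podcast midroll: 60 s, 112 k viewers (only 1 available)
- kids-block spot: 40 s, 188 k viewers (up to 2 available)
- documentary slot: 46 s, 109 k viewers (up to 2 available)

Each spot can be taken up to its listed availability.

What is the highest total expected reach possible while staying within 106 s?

810

Taking the top-ratio spots first gives 2×evening-news bumper + 3×streaming pre-roll for 775 (89 s).
Dropping streaming pre-roll frees 13 s; slotting in evening-news bumper (25 s) lifts the total to 810 at 101 s.
Nothing else within 106 s beats 810.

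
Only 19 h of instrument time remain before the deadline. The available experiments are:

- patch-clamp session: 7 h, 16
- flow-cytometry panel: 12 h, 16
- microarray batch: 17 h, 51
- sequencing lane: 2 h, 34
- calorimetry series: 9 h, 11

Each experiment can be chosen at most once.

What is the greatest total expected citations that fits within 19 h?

85

By expected citations per h: sequencing lane 17.00, microarray batch 3.00, patch-clamp session 2.29, flow-cytometry panel 1.33 lead.
The ratio ordering already packs tightly: microarray batch + sequencing lane, 19 h, 85.
No other feasible combination exceeds 85.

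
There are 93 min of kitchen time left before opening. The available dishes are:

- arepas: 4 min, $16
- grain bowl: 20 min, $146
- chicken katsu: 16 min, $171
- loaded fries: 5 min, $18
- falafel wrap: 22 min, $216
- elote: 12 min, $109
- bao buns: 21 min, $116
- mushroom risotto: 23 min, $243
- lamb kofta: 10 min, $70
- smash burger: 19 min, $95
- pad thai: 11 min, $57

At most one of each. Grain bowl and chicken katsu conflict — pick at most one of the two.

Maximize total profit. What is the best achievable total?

Best packing: arepas + chicken katsu + loaded fries + falafel wrap + elote + mushroom risotto + lamb kofta — 92 min, 843 total.
The closest alternative, chicken katsu + falafel wrap + elote + mushroom risotto + smash burger, reaches only 834.

843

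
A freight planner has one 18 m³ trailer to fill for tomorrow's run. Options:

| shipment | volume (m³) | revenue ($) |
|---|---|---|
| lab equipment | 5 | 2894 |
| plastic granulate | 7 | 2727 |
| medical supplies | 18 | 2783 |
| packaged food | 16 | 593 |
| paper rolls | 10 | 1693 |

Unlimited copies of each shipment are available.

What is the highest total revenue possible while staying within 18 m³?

8682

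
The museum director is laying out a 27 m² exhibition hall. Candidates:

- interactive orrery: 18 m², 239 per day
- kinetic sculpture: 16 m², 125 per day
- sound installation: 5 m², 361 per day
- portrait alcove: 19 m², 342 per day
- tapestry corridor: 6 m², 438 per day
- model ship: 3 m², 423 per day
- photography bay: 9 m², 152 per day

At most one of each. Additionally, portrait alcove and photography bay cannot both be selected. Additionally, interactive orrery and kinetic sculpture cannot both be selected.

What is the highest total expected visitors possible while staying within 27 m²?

1374

The ratio ordering already packs tightly: sound installation + tapestry corridor + model ship + photography bay, 23 m², 1374.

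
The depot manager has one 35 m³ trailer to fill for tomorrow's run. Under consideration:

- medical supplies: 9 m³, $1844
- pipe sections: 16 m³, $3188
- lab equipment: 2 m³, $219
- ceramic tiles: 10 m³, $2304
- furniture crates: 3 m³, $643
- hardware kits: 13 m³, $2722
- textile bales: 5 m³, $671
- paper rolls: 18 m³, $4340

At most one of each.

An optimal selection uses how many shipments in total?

Optimal total is 7705.
For example furniture crates + hardware kits + paper rolls achieves it, using 34 m³.
All optima have 3 shipments.

3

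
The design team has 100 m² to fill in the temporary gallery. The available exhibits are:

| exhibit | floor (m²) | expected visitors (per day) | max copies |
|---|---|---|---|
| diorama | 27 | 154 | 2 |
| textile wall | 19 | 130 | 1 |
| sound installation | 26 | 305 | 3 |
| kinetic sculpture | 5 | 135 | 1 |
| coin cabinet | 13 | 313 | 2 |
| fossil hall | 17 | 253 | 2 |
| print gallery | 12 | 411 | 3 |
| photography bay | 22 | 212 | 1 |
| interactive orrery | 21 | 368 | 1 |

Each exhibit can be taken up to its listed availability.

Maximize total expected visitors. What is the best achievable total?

Ranking by ratio (expected visitors/m²): print gallery 34.25, kinetic sculpture 27.00, coin cabinet 24.08, interactive orrery 17.52.
Taking the top-ratio exhibits first gives kinetic sculpture + 2×coin cabinet + 3×print gallery + interactive orrery for 2362 (88 m²).
Replace kinetic sculpture with fossil hall: the trade gains 118 net, giving 2480 at 100 m².
Every other selection either busts 100 m² or exceeds an availability limit or fails to beat 2480.

2480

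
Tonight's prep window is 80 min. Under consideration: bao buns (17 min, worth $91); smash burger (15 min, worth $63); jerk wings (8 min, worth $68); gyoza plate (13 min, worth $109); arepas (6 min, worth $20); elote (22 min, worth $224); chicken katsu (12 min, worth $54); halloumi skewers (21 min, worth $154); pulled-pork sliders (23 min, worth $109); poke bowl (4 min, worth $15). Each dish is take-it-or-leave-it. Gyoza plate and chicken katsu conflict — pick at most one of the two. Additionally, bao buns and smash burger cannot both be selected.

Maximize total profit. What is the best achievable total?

Smash burger + jerk wings + gyoza plate + elote + halloumi skewers uses 79 of the 80 min and totals 618.
The closest alternative, bao buns + gyoza plate + arepas + elote + halloumi skewers, reaches only 598.

618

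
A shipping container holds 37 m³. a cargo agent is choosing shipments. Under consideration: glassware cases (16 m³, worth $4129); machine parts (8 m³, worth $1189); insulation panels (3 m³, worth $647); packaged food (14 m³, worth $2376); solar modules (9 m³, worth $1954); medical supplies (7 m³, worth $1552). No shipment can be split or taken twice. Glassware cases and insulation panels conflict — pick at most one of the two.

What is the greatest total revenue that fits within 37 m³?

Ranking by ratio (revenue/m³): glassware cases 258.06, medical supplies 221.71, solar modules 217.11, insulation panels 215.67.
Best packing: glassware cases + packaged food + medical supplies — 37 m³, 8057 total.
Runner-up glassware cases + solar modules + medical supplies tops out at 7635.

8057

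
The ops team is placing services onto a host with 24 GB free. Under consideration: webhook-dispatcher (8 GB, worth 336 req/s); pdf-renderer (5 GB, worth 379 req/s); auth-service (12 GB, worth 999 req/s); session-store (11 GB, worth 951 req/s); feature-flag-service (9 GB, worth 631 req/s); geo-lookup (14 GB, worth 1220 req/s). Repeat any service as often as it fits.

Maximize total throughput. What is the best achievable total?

1998

Taking the top-ratio services first gives 2×pdf-renderer + geo-lookup for 1978 (24 GB).
The 24 GB tied up in 2×pdf-renderer and geo-lookup is better spent on 2×auth-service — total rises to 1998 (24 GB).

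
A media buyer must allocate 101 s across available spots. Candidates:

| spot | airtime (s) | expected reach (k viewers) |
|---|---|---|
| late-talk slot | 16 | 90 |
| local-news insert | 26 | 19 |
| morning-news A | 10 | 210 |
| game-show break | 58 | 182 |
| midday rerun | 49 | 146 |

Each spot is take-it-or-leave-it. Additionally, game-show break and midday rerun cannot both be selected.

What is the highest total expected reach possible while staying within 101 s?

The ratio ordering already packs tightly: late-talk slot + morning-news A + game-show break, 84 s, 482.

482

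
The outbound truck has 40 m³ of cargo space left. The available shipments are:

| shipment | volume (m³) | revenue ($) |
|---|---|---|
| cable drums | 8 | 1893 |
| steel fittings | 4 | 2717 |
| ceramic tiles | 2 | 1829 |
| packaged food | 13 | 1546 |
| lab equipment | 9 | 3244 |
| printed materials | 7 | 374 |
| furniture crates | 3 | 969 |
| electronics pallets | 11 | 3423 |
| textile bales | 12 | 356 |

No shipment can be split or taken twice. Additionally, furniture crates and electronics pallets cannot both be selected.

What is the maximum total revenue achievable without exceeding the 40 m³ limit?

By revenue per m³: ceramic tiles 914.50, steel fittings 679.25, lab equipment 360.44, furniture crates 323.00 lead.
Cable drums + steel fittings + ceramic tiles + lab equipment + electronics pallets uses 34 of the 40 m³ and totals 13106.
An exhaustive check of the 512 subsets confirms 13106.

13106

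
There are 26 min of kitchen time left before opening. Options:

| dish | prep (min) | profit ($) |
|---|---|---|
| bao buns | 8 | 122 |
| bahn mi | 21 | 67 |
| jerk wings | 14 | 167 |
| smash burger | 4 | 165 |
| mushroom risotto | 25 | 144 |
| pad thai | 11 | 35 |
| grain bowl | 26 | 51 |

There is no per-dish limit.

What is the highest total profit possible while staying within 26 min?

990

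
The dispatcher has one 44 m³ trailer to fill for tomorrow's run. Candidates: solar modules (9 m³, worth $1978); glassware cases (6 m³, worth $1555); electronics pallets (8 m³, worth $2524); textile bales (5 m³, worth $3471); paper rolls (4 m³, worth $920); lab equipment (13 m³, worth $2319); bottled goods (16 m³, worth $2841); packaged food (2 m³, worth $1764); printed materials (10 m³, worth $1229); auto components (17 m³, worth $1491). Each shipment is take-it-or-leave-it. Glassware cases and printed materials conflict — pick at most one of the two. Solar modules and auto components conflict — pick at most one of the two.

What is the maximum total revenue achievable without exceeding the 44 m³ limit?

13611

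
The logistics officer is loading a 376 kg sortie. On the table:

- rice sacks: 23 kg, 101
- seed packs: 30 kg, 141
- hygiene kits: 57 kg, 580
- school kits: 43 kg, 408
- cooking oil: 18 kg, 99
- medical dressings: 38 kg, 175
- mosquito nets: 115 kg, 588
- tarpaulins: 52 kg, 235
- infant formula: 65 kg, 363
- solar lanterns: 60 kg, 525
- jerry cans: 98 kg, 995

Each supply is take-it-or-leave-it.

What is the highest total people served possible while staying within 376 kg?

3113

Greedy by ratio would take seed packs + hygiene kits + school kits + cooking oil + infant formula + solar lanterns + jerry cans: 371 kg used, total 3111.
The 18 kg tied up in cooking oil is better spent on rice sacks — total rises to 3113 (376 kg).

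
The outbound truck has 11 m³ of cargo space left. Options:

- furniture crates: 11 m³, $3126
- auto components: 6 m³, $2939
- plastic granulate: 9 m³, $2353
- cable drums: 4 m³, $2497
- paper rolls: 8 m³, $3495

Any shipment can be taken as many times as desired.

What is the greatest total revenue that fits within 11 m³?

5436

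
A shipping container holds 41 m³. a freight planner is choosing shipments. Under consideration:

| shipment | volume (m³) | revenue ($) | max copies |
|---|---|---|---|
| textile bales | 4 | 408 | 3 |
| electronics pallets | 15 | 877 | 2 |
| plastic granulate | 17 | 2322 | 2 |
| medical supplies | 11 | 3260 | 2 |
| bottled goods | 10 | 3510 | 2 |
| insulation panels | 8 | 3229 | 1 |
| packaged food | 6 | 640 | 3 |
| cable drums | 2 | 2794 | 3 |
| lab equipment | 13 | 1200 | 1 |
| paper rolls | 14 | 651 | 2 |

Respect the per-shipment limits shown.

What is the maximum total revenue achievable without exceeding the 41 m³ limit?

Density check — cable drums 1397.00, insulation panels 403.62, bottled goods 351.00 are the best per m³.
2×bottled goods + insulation panels + packaged food + 3×cable drums uses 40 of the 41 m³ and totals 19271.

19271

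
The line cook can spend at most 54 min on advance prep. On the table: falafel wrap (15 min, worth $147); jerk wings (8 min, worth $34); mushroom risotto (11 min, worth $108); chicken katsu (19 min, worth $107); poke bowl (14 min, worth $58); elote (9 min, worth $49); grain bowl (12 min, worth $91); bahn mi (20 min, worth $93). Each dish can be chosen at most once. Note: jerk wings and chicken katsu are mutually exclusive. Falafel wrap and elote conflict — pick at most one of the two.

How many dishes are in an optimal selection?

The maximum profit within 54 min is 404.
For example falafel wrap + mushroom risotto + poke bowl + grain bowl achieves it, using 52 min.
Any selection reaching 404 contains exactly 4 dishes.

4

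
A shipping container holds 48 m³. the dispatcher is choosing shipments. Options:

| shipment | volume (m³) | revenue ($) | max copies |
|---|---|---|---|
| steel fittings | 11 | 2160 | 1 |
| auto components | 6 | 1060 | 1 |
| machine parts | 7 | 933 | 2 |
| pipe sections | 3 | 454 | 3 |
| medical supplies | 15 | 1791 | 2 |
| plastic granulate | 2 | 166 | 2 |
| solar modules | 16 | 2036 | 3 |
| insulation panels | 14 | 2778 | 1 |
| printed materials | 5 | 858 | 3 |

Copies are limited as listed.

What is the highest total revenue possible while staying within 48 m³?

8738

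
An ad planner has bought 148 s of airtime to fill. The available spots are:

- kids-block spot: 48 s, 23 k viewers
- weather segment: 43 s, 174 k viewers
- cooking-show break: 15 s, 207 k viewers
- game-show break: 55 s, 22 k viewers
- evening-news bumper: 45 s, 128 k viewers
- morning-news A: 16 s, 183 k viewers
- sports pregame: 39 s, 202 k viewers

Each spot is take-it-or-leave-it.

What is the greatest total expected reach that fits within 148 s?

766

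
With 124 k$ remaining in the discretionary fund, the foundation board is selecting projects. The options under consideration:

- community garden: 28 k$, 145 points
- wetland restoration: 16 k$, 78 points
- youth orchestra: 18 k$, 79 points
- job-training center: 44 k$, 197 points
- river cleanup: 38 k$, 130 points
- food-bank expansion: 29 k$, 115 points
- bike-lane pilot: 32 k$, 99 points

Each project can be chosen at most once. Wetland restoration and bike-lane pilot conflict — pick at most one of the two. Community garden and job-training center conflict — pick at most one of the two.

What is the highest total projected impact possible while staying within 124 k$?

Density check — community garden 5.18, wetland restoration 4.88, job-training center 4.48 are the best per k$.
Youth orchestra + job-training center + food-bank expansion + bike-lane pilot uses 123 of the 124 k$ and totals 490.

490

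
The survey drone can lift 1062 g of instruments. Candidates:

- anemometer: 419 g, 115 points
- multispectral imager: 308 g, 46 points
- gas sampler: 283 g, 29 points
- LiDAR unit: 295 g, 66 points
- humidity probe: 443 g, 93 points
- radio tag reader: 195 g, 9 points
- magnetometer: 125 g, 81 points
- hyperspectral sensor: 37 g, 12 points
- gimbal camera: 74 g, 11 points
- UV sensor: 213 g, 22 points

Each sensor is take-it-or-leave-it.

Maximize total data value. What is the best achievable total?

Filling by ratio: anemometer + LiDAR unit + magnetometer + hyperspectral sensor + gimbal camera for 285, with 112 g left unused.
The 369 g tied up in LiDAR unit and gimbal camera is better spent on humidity probe — total rises to 301 (1024 g).

301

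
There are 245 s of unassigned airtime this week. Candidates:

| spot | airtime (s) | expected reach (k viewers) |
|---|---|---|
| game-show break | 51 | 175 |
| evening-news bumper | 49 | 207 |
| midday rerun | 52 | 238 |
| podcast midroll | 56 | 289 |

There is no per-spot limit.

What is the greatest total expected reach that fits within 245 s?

By expected reach per s: podcast midroll 5.16, midday rerun 4.58, evening-news bumper 4.22 lead.
Taking 4×podcast midroll: 224 s used, 1156 in expected reach.
The spare 21 s is too small for any remaining spot, and no exchange beats 1156.

1156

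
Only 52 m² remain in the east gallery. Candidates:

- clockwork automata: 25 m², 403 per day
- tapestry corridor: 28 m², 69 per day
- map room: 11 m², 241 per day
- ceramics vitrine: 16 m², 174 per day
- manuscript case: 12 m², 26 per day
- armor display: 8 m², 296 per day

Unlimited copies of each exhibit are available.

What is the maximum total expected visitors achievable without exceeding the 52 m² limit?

1776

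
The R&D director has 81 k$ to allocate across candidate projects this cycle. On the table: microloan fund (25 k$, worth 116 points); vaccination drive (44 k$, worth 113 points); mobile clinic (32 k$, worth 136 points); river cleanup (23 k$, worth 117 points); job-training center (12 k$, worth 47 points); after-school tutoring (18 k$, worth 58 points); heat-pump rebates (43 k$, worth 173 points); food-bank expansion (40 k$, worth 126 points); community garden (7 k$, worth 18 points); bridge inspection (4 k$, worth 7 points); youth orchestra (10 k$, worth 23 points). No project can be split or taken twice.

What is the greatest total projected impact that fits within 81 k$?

369

By projected impact per k$: river cleanup 5.09, microloan fund 4.64, mobile clinic 4.25 lead.
The ratio ordering already packs tightly: microloan fund + mobile clinic + river cleanup, 80 k$, 369.
Runner-up microloan fund + river cleanup + job-training center + after-school tutoring tops out at 338.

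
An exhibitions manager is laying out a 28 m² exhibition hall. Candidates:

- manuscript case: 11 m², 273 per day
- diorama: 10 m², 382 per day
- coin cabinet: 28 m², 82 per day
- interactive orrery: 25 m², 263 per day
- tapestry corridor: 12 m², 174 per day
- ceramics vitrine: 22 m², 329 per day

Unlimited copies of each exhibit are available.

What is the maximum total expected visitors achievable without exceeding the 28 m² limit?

By expected visitors per m²: diorama 38.20, manuscript case 24.82, ceramics vitrine 14.95, tapestry corridor 14.50 lead.
Taking 2×diorama: 20 m² used, 764 in expected visitors.
Every other selection either busts 28 m² or fails to beat 764.

764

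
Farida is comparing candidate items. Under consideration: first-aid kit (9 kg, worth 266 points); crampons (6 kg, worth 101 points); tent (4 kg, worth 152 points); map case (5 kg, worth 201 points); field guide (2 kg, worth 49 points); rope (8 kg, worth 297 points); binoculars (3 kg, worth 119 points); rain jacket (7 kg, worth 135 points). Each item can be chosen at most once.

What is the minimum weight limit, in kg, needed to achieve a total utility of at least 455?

Look for the lowest-weight combination reaching 455.
Taking tent + map case + binoculars gives 472 (≥ 455) for 12 kg.
Below 12 kg the best achievable stays under 455.

12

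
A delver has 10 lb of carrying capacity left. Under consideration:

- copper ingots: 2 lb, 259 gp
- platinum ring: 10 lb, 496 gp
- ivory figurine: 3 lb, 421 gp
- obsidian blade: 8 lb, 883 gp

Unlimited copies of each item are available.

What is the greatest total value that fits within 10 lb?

1360

Density check — ivory figurine 140.33, copper ingots 129.50, obsidian blade 110.38, platinum ring 49.60 are the best per lb.
The ratio heuristic lands on 3×ivory figurine (1263) but leaves 1 lb idle.
Dropping ivory figurine frees 3 lb; slotting in 2×copper ingots (4 lb) lifts the total to 1360 at 10 lb.
No other feasible combination exceeds 1360.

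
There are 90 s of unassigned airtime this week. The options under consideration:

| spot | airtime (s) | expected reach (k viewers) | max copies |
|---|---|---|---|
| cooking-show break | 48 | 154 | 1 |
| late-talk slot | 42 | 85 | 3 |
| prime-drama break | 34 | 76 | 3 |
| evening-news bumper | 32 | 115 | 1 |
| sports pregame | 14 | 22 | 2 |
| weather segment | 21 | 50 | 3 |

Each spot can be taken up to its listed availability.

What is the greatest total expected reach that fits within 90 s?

Cooking-show break + evening-news bumper uses 80 of the 90 s and totals 269.
No other feasible combination exceeds 269.

269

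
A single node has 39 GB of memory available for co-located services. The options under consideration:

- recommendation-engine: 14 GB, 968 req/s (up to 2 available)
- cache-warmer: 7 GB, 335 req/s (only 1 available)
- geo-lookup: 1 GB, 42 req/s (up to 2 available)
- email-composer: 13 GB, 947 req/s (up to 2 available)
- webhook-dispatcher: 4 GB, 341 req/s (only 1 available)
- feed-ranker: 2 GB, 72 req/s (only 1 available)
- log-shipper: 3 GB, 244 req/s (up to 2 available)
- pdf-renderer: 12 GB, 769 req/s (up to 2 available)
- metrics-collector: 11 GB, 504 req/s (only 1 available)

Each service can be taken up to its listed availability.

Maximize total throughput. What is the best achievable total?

2837

Greedy by ratio would take 2×geo-lookup + 2×email-composer + webhook-dispatcher + 2×log-shipper: 38 GB used, total 2807.
The 1 GB tied up in geo-lookup is better spent on feed-ranker — total rises to 2837 (39 GB).
No other feasible combination exceeds 2837.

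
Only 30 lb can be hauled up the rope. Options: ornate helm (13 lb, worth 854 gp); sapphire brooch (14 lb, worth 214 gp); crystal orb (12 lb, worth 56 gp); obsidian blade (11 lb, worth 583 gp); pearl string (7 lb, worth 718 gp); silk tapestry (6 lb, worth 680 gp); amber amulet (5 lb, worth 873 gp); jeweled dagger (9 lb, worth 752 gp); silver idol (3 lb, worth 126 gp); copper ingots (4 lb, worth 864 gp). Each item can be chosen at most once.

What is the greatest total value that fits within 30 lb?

Ranking by ratio (value/lb): copper ingots 216.00, amber amulet 174.60, silk tapestry 113.33.
Taking the top-ratio items first gives pearl string + silk tapestry + amber amulet + silver idol + copper ingots for 3261 (25 lb).
The 6 lb tied up in silk tapestry is better spent on jeweled dagger — total rises to 3333 (28 lb).
Every other selection either busts 30 lb or fails to beat 3333.

3333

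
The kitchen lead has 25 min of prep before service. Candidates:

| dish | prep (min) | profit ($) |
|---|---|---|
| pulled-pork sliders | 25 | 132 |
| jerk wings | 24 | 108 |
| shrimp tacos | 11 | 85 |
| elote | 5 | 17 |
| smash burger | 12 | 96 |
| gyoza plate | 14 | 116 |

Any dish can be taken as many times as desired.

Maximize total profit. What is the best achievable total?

201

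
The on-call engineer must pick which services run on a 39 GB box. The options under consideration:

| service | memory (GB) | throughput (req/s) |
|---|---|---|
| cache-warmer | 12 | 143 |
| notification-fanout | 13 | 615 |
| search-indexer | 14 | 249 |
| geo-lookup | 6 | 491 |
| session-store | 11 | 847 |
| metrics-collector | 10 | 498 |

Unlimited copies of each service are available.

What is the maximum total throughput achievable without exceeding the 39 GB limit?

3032

By throughput per GB: geo-lookup 81.83, session-store 77.00, metrics-collector 49.80 lead.
Taking the top-ratio services first gives 6×geo-lookup for 2946 (36 GB).
Replace 5×geo-lookup with 3×session-store: the trade gains 86 net, giving 3032 at 39 GB.
That's the maximum — no swap from here does better than 3032.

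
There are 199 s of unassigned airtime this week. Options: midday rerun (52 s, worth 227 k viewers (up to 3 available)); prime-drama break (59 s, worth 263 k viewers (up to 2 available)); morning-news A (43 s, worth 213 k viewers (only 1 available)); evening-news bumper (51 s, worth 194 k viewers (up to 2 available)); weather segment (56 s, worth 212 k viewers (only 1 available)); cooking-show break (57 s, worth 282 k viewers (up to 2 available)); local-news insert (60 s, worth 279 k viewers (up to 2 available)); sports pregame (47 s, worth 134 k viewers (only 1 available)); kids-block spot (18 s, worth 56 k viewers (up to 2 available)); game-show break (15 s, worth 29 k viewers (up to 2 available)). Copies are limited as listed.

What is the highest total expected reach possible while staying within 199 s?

899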